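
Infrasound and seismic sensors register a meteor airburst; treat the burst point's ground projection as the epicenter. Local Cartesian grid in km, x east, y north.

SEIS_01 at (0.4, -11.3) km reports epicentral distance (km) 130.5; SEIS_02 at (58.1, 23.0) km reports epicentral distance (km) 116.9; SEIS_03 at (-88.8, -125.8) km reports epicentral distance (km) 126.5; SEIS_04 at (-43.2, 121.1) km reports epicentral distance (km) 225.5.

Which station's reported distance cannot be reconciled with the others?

SEIS_01

Solve using three stations at a time. Using SEIS_02, SEIS_03, SEIS_04 (subtract circle equations pairwise → linear system) gives (x, y) ≈ (32.9, -91.2).
Distances from that point to each station vs reported:
  SEIS_01: calculated 86.2 vs reported 130.5 → residual 44.3 km
  SEIS_02: calculated 116.9 vs reported 116.9 → residual 0.0 km
  SEIS_03: calculated 126.5 vs reported 126.5 → residual 0.0 km
  SEIS_04: calculated 225.5 vs reported 225.5 → residual 0.0 km
SEIS_02, SEIS_03, SEIS_04 are mutually consistent (residuals ≈ 0); SEIS_01 is off by 44.3 km.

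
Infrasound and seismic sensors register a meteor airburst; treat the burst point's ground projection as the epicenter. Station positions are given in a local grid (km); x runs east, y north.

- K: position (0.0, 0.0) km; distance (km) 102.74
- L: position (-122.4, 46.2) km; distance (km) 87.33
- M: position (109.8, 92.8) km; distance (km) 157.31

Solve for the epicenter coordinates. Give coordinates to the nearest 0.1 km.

(-47.5, 91.1)

Circle about each station: x² + y² = 102.74²; (x + 122.4)² + (y − 46.2)² = 87.33²; (x − 109.8)² + (y − 92.8)² = 157.31².
Subtracting the K equation from the L and M equations removes the quadratic terms:
-244.8 x + 92.4 y = 20045.18
219.6 x + 185.6 y = 6476.95
Solving the 2×2 system: x ≈ -47.5, y ≈ 91.1 km.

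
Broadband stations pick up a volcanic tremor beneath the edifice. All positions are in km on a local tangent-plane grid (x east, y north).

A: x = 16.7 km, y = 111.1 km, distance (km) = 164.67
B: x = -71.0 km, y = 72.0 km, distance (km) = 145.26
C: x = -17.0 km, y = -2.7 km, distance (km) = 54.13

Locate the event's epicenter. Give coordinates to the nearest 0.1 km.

Circle about each station: (x − 16.7)² + (y − 111.1)² = 164.67²; (x + 71.0)² + (y − 72.0)² = 145.26²; (x + 17.0)² + (y + 2.7)² = 54.13².
Subtracting the A equation from the B and C equations removes the quadratic terms:
-175.4 x − 78.2 y = 3618.64
-67.4 x − 227.6 y = 11860.34
Solving the 2×2 system: x ≈ 3.0, y ≈ -53.0 km.
Check against A (with the unrounded x, y): √((x − 16.7)²+(y − 111.1)²) = 164.67 ≈ 164.67 km. ✓

x ≈ 3.0 km, y ≈ -53.0 km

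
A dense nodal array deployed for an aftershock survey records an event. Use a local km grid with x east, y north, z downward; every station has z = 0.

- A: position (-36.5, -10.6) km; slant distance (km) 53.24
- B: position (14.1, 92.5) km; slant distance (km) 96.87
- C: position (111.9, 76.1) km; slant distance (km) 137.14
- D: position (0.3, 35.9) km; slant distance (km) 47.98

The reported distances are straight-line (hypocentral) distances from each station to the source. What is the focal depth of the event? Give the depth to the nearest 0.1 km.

Each station gives a sphere (x−x_i)² + (y−y_i)² + z² = d_i² (stations at z=0).
Subtracting the A sphere from B and C: z² cancels, leaving linear equations in x and y:
101.2 x + 206.2 y = 761.15
296.8 x + 173.4 y = 895.33
Solving: x ≈ 1.206, y ≈ 3.100 km (keep extra digits for the depth step; rounded: 1.2, 3.1).
Then from the A sphere: z² = 53.24² − (x + 36.5)² − (y + 10.6)² with x = 1.206, y = 3.100, so z ≈ 35.001 ≈ 35.0 km.

35.0 km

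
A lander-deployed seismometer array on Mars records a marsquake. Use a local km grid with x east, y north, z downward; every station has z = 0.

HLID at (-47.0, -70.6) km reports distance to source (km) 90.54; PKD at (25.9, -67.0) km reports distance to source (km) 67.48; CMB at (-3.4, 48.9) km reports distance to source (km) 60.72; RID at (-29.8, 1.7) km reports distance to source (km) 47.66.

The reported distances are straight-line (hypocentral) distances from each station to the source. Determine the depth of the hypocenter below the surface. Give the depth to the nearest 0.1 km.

z ≈ 23.1 km

Each station gives a sphere (x−x_i)² + (y−y_i)² + z² = d_i² (stations at z=0).
Subtracting the HLID sphere from PKD and CMB: z² cancels, leaving linear equations in x and y:
145.8 x + 7.2 y = 1610.39
87.2 x + 239.0 y = -280.02
Solving: x ≈ 11.307, y ≈ -5.297 km (keep extra digits for the depth step; rounded: 11.3, -5.3).
Then from the HLID sphere: z² = 90.54² − (x + 47.0)² − (y + 70.6)² with x = 11.307, y = -5.297, so z ≈ 23.093 ≈ 23.1 km.
Check against RID (with the unrounded solution): distance 47.67 ≈ 47.66 km. ✓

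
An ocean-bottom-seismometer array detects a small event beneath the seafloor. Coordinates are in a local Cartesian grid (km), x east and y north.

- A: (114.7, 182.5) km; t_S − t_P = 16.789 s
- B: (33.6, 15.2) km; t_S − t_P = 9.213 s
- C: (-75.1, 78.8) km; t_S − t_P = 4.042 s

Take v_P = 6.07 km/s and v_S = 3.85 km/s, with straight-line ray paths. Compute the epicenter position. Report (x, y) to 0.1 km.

(-33.1, 85.6)

Distance from S−P lag: d = Δt · v_P v_S / (v_P − v_S) = Δt · (6.07·3.85)/(6.07−3.85) ≈ 10.5268·Δt.
So d_A = 176.73, d_B = 96.98, d_C = 42.55 km.
Circle about each station: (x − 114.7)² + (y − 182.5)² = 176.73²; (x − 33.6)² + (y − 15.2)² = 96.98²; (x + 75.1)² + (y − 78.8)² = 42.55².
Subtracting the A equation from the B and C equations removes the quadratic terms:
-162.2 x − 334.6 y = -23273.97
-379.6 x − 207.4 y = -5189.90
Solving the 2×2 system: x ≈ -33.1, y ≈ 85.6 km.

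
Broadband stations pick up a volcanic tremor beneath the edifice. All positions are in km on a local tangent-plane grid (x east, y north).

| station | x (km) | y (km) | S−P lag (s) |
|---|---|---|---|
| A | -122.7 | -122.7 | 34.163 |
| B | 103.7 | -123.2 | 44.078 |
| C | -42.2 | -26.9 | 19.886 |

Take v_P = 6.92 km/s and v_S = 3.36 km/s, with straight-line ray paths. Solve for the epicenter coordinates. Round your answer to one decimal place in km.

Distance from S−P lag: d = Δt · v_P v_S / (v_P − v_S) = Δt · (6.92·3.36)/(6.92−3.36) ≈ 6.5312·Δt.
So d_A = 223.13, d_B = 287.88, d_C = 129.88 km.
Circle about each station: (x + 122.7)² + (y + 122.7)² = 223.13²; (x − 103.7)² + (y + 123.2)² = 287.88²; (x + 42.2)² + (y + 26.9)² = 129.88².
Subtracting the A equation from the B and C equations removes the quadratic terms:
452.8 x − 1.0 y = -37266.55
161.0 x + 191.6 y = 5312.05
Solving the 2×2 system: x ≈ -82.1, y ≈ 96.7 km.

x ≈ -82.1 km, y ≈ 96.7 km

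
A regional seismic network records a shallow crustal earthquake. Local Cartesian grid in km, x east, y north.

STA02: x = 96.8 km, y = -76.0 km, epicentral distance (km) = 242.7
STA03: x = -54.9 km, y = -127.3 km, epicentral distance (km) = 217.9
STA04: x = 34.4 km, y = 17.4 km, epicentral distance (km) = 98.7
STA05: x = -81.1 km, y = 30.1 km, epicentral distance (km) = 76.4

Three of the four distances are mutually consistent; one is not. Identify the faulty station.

Solve using three stations at a time. Using STA03, STA04, STA05 (subtract circle equations pairwise → linear system) gives (x, y) ≈ (-33.0, 89.5).
Distances from that point to each station vs reported:
  STA02: calculated 210.3 vs reported 242.7 → residual 32.4 km
  STA03: calculated 217.9 vs reported 217.9 → residual 0.0 km
  STA04: calculated 98.7 vs reported 98.7 → residual 0.0 km
  STA05: calculated 76.4 vs reported 76.4 → residual 0.0 km
STA03, STA04, STA05 are mutually consistent (residuals ≈ 0); STA02 is off by 32.4 km.

STA02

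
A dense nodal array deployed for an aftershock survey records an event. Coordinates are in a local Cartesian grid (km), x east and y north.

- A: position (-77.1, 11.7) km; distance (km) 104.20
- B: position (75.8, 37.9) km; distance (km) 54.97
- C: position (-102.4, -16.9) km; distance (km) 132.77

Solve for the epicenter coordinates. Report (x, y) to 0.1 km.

Circle about each station: (x + 77.1)² + (y − 11.7)² = 104.20²; (x − 75.8)² + (y − 37.9)² = 54.97²; (x + 102.4)² + (y + 16.9)² = 132.77².
Subtracting the A equation from the B and C equations removes the quadratic terms:
305.8 x + 52.4 y = 8936.69
-50.6 x − 57.2 y = -2080.16
Solving the 2×2 system: x ≈ 27.1, y ≈ 12.4 km.

27.1 km east, 12.4 km north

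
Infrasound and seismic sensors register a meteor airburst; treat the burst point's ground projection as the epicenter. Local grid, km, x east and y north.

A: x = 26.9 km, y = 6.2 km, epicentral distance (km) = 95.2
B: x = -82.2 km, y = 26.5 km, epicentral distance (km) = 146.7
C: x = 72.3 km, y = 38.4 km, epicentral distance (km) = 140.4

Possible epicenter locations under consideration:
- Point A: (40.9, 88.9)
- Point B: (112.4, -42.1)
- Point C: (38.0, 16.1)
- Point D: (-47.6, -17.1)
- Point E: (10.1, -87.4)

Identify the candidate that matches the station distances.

Point E

For each candidate, compare |candidate − station| to the reported distance:
Point A: residuals A 11.3, B 8.7, C 80.9 → max 80.9 km
Point B: residuals A 3.0, B 59.6, C 50.5 → max 59.6 km
Point C: residuals A 80.3, B 26.1, C 99.5 → max 99.5 km
Point D: residuals A 17.1, B 91.0, C 8.3 → max 91.0 km
Point E: residuals A 0.1, B 0.1, C 0.1 → max 0.1 km
Only Point E has all residuals ≈ 0.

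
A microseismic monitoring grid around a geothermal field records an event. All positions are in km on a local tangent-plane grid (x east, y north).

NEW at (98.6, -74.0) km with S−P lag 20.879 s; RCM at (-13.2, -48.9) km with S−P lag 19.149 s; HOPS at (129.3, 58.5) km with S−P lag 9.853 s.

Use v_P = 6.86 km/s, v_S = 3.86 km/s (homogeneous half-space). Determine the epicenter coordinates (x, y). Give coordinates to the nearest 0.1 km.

56.0 km east, 105.3 km north

Distance from S−P lag: d = Δt · v_P v_S / (v_P − v_S) = Δt · (6.86·3.86)/(6.86−3.86) ≈ 8.8265·Δt.
So d_NEW = 184.29, d_RCM = 169.02, d_HOPS = 86.97 km.
Circle about each station: (x − 98.6)² + (y + 74.0)² = 184.29²; (x + 13.2)² + (y + 48.9)² = 169.02²; (x − 129.3)² + (y − 58.5)² = 86.97².
Subtracting the NEW equation from the RCM and HOPS equations removes the quadratic terms:
-223.6 x + 50.2 y = -7237.47
61.4 x + 265.0 y = 31341.80
Solving the 2×2 system: x ≈ 56.0, y ≈ 105.3 km.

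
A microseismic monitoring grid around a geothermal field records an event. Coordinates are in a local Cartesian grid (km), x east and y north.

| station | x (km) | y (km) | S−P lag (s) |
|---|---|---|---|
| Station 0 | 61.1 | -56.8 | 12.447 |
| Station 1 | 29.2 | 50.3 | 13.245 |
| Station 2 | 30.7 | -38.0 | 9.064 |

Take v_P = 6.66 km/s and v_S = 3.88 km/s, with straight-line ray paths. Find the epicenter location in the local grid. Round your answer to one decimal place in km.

Distance from S−P lag: d = Δt · v_P v_S / (v_P − v_S) = Δt · (6.66·3.88)/(6.66−3.88) ≈ 9.2953·Δt.
So d_Station 0 = 115.70, d_Station 1 = 123.12, d_Station 2 = 84.25 km.
Circle about each station: (x − 61.1)² + (y + 56.8)² = 115.70²; (x − 29.2)² + (y − 50.3)² = 123.12²; (x − 30.7)² + (y + 38.0)² = 84.25².
Subtracting the Station 0 equation from the Station 1 and Station 2 equations removes the quadratic terms:
-63.8 x + 214.2 y = -5348.76
-60.8 x + 37.6 y = 1715.47
Solving the 2×2 system: x ≈ -53.5, y ≈ -40.9 km.

x ≈ -53.5 km, y ≈ -40.9 km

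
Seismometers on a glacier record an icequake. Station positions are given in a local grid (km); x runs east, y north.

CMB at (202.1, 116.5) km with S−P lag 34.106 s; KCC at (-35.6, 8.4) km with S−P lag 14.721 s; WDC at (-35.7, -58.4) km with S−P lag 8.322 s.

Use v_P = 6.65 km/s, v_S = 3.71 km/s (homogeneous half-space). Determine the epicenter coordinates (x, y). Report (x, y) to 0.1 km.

Distance from S−P lag: d = Δt · v_P v_S / (v_P − v_S) = Δt · (6.65·3.71)/(6.65−3.71) ≈ 8.3917·Δt.
So d_CMB = 286.21, d_KCC = 123.53, d_WDC = 69.84 km.
Circle about each station: (x − 202.1)² + (y − 116.5)² = 286.21²; (x + 35.6)² + (y − 8.4)² = 123.53²; (x + 35.7)² + (y + 58.4)² = 69.84².
Subtracting the CMB equation from the KCC and WDC equations removes the quadratic terms:
-475.4 x − 216.2 y = 13577.76
-475.6 x − 349.8 y = 27306.93
Solving the 2×2 system: x ≈ 18.2, y ≈ -102.8 km.
Check against CMB (with the unrounded x, y): √((x − 202.1)²+(y − 116.5)²) = 286.20 ≈ 286.21 km. ✓

18.2 km east, -102.8 km north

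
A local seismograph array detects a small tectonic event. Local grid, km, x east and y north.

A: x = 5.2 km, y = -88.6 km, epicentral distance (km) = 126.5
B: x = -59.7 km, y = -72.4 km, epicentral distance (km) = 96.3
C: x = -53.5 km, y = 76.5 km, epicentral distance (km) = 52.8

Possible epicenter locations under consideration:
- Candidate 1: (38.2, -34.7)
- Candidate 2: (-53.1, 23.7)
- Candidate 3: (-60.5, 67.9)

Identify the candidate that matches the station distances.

For each candidate, compare |candidate − station| to the reported distance:
Candidate 1: residuals A 63.3, B 8.6, C 91.3 → max 91.3 km
Candidate 2: residuals A 0.0, B 0.0, C 0.0 → max 0.0 km
Candidate 3: residuals A 43.2, B 44.0, C 41.7 → max 44.0 km
Only Candidate 2 has all residuals ≈ 0.

Candidate 2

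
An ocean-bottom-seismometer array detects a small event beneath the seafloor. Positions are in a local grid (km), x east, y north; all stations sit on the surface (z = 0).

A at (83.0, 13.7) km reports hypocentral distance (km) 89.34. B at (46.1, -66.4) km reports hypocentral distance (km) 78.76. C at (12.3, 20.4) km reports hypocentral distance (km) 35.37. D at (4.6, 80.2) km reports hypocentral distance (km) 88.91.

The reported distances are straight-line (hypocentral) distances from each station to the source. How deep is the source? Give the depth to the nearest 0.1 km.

Each station gives a sphere (x−x_i)² + (y−y_i)² + z² = d_i² (stations at z=0).
Subtracting the A sphere from B and C: z² cancels, leaving linear equations in x and y:
-73.8 x − 160.2 y = 1235.98
-141.4 x + 13.4 y = 221.36
Solving: x ≈ -2.201, y ≈ -6.701 km (keep extra digits for the depth step; rounded: -2.2, -6.7).
Then from the A sphere: z² = 89.34² − (x − 83.0)² − (y − 13.7)² with x = -2.201, y = -6.701, so z ≈ 17.499 ≈ 17.5 km.

depth ≈ 17.5 km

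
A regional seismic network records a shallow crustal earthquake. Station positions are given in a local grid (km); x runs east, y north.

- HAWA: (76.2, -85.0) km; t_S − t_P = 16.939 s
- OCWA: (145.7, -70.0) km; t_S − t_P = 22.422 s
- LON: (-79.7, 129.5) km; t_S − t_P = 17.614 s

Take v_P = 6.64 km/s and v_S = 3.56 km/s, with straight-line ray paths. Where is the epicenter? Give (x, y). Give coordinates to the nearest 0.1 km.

(-1.4, 19.3)

Distance from S−P lag: d = Δt · v_P v_S / (v_P − v_S) = Δt · (6.64·3.56)/(6.64−3.56) ≈ 7.6748·Δt.
So d_HAWA = 130.00, d_OCWA = 172.08, d_LON = 135.18 km.
Circle about each station: (x − 76.2)² + (y + 85.0)² = 130.00²; (x − 145.7)² + (y + 70.0)² = 172.08²; (x + 79.7)² + (y − 129.5)² = 135.18².
Subtracting the HAWA equation from the OCWA and LON equations removes the quadratic terms:
139.0 x + 30.0 y = 385.52
-311.8 x + 429.0 y = 8717.27
Solving the 2×2 system: x ≈ -1.4, y ≈ 19.3 km.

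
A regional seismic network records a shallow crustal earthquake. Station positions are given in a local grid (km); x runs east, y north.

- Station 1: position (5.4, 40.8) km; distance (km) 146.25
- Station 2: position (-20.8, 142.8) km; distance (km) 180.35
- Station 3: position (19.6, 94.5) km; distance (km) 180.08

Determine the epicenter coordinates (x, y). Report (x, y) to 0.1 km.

-136.2 km east, 4.2 km north

Circle about each station: (x − 5.4)² + (y − 40.8)² = 146.25²; (x + 20.8)² + (y − 142.8)² = 180.35²; (x − 19.6)² + (y − 94.5)² = 180.08².
Subtracting pairs of circle equations eliminates x²+y² and gives linear equations (the radical axes):
-52.4 x + 204.0 y = 7993.62
28.4 x + 107.4 y = -3419.13
Solving the 2×2 system: x ≈ -136.2, y ≈ 4.2 km.
Check against Station 1 (with the unrounded x, y): √((x − 5.4)²+(y − 40.8)²) = 146.29 ≈ 146.25 km. ✓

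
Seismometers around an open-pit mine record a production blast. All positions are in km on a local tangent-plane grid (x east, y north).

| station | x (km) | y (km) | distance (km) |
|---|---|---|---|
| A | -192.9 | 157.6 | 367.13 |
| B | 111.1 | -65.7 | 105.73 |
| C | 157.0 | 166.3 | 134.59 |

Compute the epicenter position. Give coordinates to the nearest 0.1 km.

152.0 km east, 31.8 km north

Circle about each station: (x + 192.9)² + (y − 157.6)² = 367.13²; (x − 111.1)² + (y + 65.7)² = 105.73²; (x − 157.0)² + (y − 166.3)² = 134.59².
Subtracting the A equation from the B and C equations removes the quadratic terms:
608.0 x − 446.6 y = 78217.13
699.8 x + 17.4 y = 106926.49
Solving the 2×2 system: x ≈ 152.0, y ≈ 31.8 km.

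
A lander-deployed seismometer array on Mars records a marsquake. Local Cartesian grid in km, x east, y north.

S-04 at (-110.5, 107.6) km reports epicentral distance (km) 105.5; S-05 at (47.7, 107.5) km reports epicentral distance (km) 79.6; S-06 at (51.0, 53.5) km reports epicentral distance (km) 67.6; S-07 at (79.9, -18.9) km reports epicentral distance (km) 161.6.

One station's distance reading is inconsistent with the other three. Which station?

Solve using three stations at a time. Using S-04, S-05, S-06 (subtract circle equations pairwise → linear system) gives (x, y) ≈ (-16.3, 60.1).
Distances from that point to each station vs reported:
  S-04: calculated 105.5 vs reported 105.5 → residual 0.0 km
  S-05: calculated 79.6 vs reported 79.6 → residual 0.0 km
  S-06: calculated 67.6 vs reported 67.6 → residual 0.0 km
  S-07: calculated 124.5 vs reported 161.6 → residual 37.1 km
S-04, S-05, S-06 are mutually consistent (residuals ≈ 0); S-07 is off by 37.1 km.

S-07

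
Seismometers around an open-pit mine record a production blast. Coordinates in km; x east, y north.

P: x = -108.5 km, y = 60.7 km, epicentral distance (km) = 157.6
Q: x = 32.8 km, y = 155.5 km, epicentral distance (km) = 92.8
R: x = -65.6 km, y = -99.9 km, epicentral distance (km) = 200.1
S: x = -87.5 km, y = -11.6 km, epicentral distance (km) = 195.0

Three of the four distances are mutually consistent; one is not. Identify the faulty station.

Solve using three stations at a time. Using P, Q, R (subtract circle equations pairwise → linear system) gives (x, y) ≈ (49.1, 64.1).
Distances from that point to each station vs reported:
  P: calculated 157.6 vs reported 157.6 → residual 0.0 km
  Q: calculated 92.8 vs reported 92.8 → residual 0.0 km
  R: calculated 200.1 vs reported 200.1 → residual 0.0 km
  S: calculated 156.2 vs reported 195.0 → residual 38.8 km
P, Q, R are mutually consistent (residuals ≈ 0); S is off by 38.8 km.

S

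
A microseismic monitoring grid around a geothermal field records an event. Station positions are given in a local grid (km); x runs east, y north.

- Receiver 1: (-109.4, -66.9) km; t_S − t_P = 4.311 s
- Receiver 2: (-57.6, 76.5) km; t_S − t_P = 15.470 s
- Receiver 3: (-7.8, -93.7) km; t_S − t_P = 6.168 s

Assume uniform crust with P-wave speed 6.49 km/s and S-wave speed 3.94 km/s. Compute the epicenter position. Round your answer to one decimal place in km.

-67.7 km east, -78.3 km north

Distance from S−P lag: d = Δt · v_P v_S / (v_P − v_S) = Δt · (6.49·3.94)/(6.49−3.94) ≈ 10.0277·Δt.
So d_Receiver 1 = 43.23, d_Receiver 2 = 155.13, d_Receiver 3 = 61.85 km.
Circle about each station: (x + 109.4)² + (y + 66.9)² = 43.23²; (x + 57.6)² + (y − 76.5)² = 155.13²; (x + 7.8)² + (y + 93.7)² = 61.85².
Subtracting the Receiver 1 equation from the Receiver 2 and Receiver 3 equations removes the quadratic terms:
103.6 x + 286.8 y = -29470.44
203.2 x − 53.6 y = -9560.03
Solving the 2×2 system: x ≈ -67.7, y ≈ -78.3 km.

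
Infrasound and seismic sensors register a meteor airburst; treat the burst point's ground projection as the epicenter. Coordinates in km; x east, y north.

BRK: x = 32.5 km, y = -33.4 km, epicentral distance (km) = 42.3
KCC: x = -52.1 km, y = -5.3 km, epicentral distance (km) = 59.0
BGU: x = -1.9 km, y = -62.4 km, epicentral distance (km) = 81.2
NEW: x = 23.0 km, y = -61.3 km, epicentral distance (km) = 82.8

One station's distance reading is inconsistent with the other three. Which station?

BRK

Solve using three stations at a time. Using KCC, BGU, NEW (subtract circle equations pairwise → linear system) gives (x, y) ≈ (1.7, 18.7).
Distances from that point to each station vs reported:
  BRK: calculated 60.5 vs reported 42.3 → residual 18.2 km
  KCC: calculated 58.9 vs reported 59.0 → residual 0.1 km
  BGU: calculated 81.1 vs reported 81.2 → residual 0.1 km
  NEW: calculated 82.7 vs reported 82.8 → residual 0.1 km
KCC, BGU, NEW are mutually consistent (residuals ≈ 0); BRK is off by 18.2 km.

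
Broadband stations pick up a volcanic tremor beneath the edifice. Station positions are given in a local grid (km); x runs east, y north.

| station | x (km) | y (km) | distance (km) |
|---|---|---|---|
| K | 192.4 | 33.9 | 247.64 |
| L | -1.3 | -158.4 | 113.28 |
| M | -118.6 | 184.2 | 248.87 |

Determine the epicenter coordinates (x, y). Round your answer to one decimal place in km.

Circle about each station: (x − 192.4)² + (y − 33.9)² = 247.64²; (x + 1.3)² + (y + 158.4)² = 113.28²; (x + 118.6)² + (y − 184.2)² = 248.87².
Subtracting pairs of circle equations eliminates x²+y² and gives linear equations (the radical axes):
-387.4 x − 384.6 y = 35418.49
-622.0 x + 300.6 y = 9217.92
Solving the 2×2 system: x ≈ -39.9, y ≈ -51.9 km.
Check against K (with the unrounded x, y): √((x − 192.4)²+(y − 33.9)²) = 247.64 ≈ 247.64 km. ✓

-39.9 km east, -51.9 km north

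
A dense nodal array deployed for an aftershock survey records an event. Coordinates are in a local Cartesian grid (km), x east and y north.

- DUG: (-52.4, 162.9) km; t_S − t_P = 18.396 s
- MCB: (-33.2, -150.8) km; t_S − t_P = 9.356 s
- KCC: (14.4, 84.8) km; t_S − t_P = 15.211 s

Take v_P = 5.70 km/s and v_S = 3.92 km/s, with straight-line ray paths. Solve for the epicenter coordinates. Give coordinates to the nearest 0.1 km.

x ≈ -108.9 km, y ≈ -61.0 km

Distance from S−P lag: d = Δt · v_P v_S / (v_P − v_S) = Δt · (5.70·3.92)/(5.70−3.92) ≈ 12.5528·Δt.
So d_DUG = 230.92, d_MCB = 117.44, d_KCC = 190.94 km.
Circle about each station: (x + 52.4)² + (y − 162.9)² = 230.92²; (x + 33.2)² + (y + 150.8)² = 117.44²; (x − 14.4)² + (y − 84.8)² = 190.94².
Subtracting pairs of circle equations eliminates x²+y² and gives linear equations (the radical axes):
38.4 x − 627.4 y = 34092.60
133.6 x − 156.2 y = -5017.81
Solving the 2×2 system: x ≈ -108.9, y ≈ -61.0 km.
Check against DUG (with the unrounded x, y): √((x + 52.4)²+(y − 162.9)²) = 230.92 ≈ 230.92 km. ✓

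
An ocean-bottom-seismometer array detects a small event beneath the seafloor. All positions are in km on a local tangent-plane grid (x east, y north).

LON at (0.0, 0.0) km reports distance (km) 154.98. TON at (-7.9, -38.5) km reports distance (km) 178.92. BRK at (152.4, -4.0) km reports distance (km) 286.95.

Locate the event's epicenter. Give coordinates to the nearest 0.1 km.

Circle about each station: x² + y² = 154.98²; (x + 7.9)² + (y + 38.5)² = 178.92²; (x − 152.4)² + (y + 4.0)² = 286.95².
Subtracting pairs of circle equations eliminates x²+y² and gives linear equations (the radical axes):
-15.8 x − 77.0 y = -6448.91
304.8 x − 8.0 y = -35079.74
Solving the 2×2 system: x ≈ -112.3, y ≈ 106.8 km.

(-112.3, 106.8)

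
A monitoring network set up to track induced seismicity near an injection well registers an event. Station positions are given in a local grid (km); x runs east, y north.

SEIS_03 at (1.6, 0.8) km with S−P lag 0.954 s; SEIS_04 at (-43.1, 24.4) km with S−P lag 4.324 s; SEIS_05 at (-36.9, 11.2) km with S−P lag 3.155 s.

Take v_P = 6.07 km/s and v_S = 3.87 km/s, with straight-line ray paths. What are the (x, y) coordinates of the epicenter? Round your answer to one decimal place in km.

Distance from S−P lag: d = Δt · v_P v_S / (v_P − v_S) = Δt · (6.07·3.87)/(6.07−3.87) ≈ 10.6777·Δt.
So d_SEIS_03 = 10.19, d_SEIS_04 = 46.17, d_SEIS_05 = 33.69 km.
Circle about each station: (x − 1.6)² + (y − 0.8)² = 10.19²; (x + 43.1)² + (y − 24.4)² = 46.17²; (x + 36.9)² + (y − 11.2)² = 33.69².
Subtracting the SEIS_03 equation from the SEIS_04 and SEIS_05 equations removes the quadratic terms:
-89.4 x + 47.2 y = 421.94
-77.0 x + 20.8 y = 452.67
Solving the 2×2 system: x ≈ -7.1, y ≈ -4.5 km.

(-7.1, -4.5)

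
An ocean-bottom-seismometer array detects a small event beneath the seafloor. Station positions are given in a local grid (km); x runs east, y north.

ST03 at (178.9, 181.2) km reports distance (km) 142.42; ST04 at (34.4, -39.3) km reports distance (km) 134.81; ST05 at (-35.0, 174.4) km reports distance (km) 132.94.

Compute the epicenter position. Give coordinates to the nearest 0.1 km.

Circle about each station: (x − 178.9)² + (y − 181.2)² = 142.42²; (x − 34.4)² + (y + 39.3)² = 134.81²; (x + 35.0)² + (y − 174.4)² = 132.94².
Subtracting pairs of circle equations eliminates x²+y² and gives linear equations (the radical axes):
-289.0 x − 441.0 y = -60001.08
-427.8 x − 13.6 y = -30587.88
Solving the 2×2 system: x ≈ 68.6, y ≈ 91.1 km.

68.6 km east, 91.1 km north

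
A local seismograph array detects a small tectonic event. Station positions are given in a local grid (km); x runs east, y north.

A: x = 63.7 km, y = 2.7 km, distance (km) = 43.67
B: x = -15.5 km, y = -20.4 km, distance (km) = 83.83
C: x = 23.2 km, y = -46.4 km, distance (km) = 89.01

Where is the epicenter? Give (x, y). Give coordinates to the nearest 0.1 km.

Circle about each station: (x − 63.7)² + (y − 2.7)² = 43.67²; (x + 15.5)² + (y + 20.4)² = 83.83²; (x − 23.2)² + (y + 46.4)² = 89.01².
Subtracting pairs of circle equations eliminates x²+y² and gives linear equations (the radical axes):
-158.4 x − 46.2 y = -8528.97
-81.0 x − 98.2 y = -7389.49
Solving the 2×2 system: x ≈ 42.0, y ≈ 40.6 km.

(42.0, 40.6)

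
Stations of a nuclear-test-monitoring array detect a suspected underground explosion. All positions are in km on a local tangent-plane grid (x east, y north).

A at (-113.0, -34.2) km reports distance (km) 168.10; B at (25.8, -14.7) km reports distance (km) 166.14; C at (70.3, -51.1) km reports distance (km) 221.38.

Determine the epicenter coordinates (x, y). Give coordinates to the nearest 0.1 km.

(-62.4, 126.1)

Circle about each station: (x + 113.0)² + (y + 34.2)² = 168.10²; (x − 25.8)² + (y + 14.7)² = 166.14²; (x − 70.3)² + (y + 51.1)² = 221.38².
Subtracting the A equation from the B and C equations removes the quadratic terms:
277.6 x + 39.0 y = -12401.80
366.6 x − 33.8 y = -27136.83
Solving the 2×2 system: x ≈ -62.4, y ≈ 126.1 km.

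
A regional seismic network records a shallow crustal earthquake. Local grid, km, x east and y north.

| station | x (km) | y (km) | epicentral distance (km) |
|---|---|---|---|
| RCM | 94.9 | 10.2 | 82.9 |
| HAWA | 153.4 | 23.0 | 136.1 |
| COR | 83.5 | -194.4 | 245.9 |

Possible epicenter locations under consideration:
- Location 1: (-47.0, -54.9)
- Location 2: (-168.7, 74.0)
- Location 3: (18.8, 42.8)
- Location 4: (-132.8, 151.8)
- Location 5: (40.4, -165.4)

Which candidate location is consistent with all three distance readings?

For each candidate, compare |candidate − station| to the reported distance:
Location 1: residuals RCM 73.2, HAWA 78.9, COR 54.9 → max 78.9 km
Location 2: residuals RCM 188.3, HAWA 190.0, COR 122.4 → max 190.0 km
Location 3: residuals RCM 0.1, HAWA 0.1, COR 0.0 → max 0.1 km
Location 4: residuals RCM 185.2, HAWA 177.7, COR 162.3 → max 185.2 km
Location 5: residuals RCM 101.0, HAWA 83.6, COR 194.0 → max 194.0 km
Only Location 3 has all residuals ≈ 0.

Location 3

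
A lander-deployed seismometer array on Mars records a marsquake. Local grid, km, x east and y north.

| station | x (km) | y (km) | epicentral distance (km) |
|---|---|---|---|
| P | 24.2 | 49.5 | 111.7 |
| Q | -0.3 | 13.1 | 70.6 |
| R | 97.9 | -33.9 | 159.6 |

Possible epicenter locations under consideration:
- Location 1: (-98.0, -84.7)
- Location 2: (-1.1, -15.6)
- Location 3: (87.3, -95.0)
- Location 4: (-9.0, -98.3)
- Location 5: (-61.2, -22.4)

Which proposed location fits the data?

For each candidate, compare |candidate − station| to the reported distance:
Location 1: residuals P 69.8, Q 67.6, R 42.8 → max 69.8 km
Location 2: residuals P 41.9, Q 41.9, R 58.9 → max 58.9 km
Location 3: residuals P 46.0, Q 68.5, R 97.6 → max 97.6 km
Location 4: residuals P 39.8, Q 41.1, R 34.8 → max 41.1 km
Location 5: residuals P 0.1, Q 0.1, R 0.1 → max 0.1 km
Only Location 5 has all residuals ≈ 0.

Location 5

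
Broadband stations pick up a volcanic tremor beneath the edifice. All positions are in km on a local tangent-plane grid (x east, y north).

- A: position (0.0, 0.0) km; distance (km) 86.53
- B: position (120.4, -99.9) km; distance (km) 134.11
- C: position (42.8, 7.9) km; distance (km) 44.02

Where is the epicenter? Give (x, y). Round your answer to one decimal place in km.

Circle about each station: x² + y² = 86.53²; (x − 120.4)² + (y + 99.9)² = 134.11²; (x − 42.8)² + (y − 7.9)² = 44.02².
Subtracting the A equation from the B and C equations removes the quadratic terms:
240.8 x − 199.8 y = 13978.12
85.6 x + 15.8 y = 7443.93
Solving the 2×2 system: x ≈ 81.7, y ≈ 28.5 km.

81.7 km east, 28.5 km north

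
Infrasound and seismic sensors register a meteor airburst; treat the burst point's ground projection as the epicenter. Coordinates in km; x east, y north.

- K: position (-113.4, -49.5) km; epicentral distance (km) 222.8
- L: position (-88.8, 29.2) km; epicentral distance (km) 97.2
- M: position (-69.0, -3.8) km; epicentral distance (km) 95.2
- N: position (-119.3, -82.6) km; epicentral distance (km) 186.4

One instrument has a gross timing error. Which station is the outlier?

K

Solve using three stations at a time. Using L, M, N (subtract circle equations pairwise → linear system) gives (x, y) ≈ (4.4, 56.8).
Distances from that point to each station vs reported:
  K: calculated 158.7 vs reported 222.8 → residual 64.1 km
  L: calculated 97.2 vs reported 97.2 → residual 0.0 km
  M: calculated 95.2 vs reported 95.2 → residual 0.0 km
  N: calculated 186.4 vs reported 186.4 → residual 0.0 km
L, M, N are mutually consistent (residuals ≈ 0); K is off by 64.1 km.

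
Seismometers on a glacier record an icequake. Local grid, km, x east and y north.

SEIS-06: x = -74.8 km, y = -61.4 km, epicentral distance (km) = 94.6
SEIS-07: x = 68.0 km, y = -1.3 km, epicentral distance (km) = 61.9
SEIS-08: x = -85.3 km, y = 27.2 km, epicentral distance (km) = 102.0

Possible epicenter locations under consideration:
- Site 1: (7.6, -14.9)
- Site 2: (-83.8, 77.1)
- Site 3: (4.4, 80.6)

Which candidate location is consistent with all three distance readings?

For each candidate, compare |candidate − station| to the reported distance:
Site 1: residuals SEIS-06 0.0, SEIS-07 0.0, SEIS-08 0.0 → max 0.0 km
Site 2: residuals SEIS-06 44.2, SEIS-07 109.0, SEIS-08 52.1 → max 109.0 km
Site 3: residuals SEIS-06 68.0, SEIS-07 41.8, SEIS-08 2.4 → max 68.0 km
Only Site 1 has all residuals ≈ 0.

Site 1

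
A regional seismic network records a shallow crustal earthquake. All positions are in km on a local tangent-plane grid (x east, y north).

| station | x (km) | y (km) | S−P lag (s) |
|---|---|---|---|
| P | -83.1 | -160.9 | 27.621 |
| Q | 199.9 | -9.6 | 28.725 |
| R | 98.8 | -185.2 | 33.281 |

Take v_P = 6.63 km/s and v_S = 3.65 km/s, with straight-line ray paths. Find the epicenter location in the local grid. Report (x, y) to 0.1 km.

Distance from S−P lag: d = Δt · v_P v_S / (v_P − v_S) = Δt · (6.63·3.65)/(6.63−3.65) ≈ 8.1206·Δt.
So d_P = 224.30, d_Q = 233.27, d_R = 270.26 km.
Circle about each station: (x + 83.1)² + (y + 160.9)² = 224.30²; (x − 199.9)² + (y + 9.6)² = 233.27²; (x − 98.8)² + (y + 185.2)² = 270.26².
Subtracting the P equation from the Q and R equations removes the quadratic terms:
566.0 x + 302.6 y = 3153.35
363.8 x − 48.6 y = -11463.92
Solving the 2×2 system: x ≈ -24.1, y ≈ 55.5 km.

x ≈ -24.1 km, y ≈ 55.5 km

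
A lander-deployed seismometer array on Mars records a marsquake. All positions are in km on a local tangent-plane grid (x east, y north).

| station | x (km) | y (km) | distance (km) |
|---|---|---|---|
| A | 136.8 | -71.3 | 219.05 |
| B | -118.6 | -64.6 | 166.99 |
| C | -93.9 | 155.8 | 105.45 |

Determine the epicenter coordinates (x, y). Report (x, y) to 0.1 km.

Circle about each station: (x − 136.8)² + (y + 71.3)² = 219.05²; (x + 118.6)² + (y + 64.6)² = 166.99²; (x + 93.9)² + (y − 155.8)² = 105.45².
Subtracting the A equation from the B and C equations removes the quadratic terms:
-510.8 x + 13.4 y = 14538.43
-461.4 x + 454.2 y = 46156.12
Solving the 2×2 system: x ≈ -26.5, y ≈ 74.7 km.

(-26.5, 74.7)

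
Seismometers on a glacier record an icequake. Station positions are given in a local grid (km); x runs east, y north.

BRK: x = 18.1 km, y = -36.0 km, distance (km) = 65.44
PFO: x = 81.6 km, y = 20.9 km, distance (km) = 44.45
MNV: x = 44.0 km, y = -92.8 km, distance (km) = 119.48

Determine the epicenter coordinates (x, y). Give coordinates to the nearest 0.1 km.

37.5 km east, 26.5 km north

Circle about each station: (x − 18.1)² + (y + 36.0)² = 65.44²; (x − 81.6)² + (y − 20.9)² = 44.45²; (x − 44.0)² + (y + 92.8)² = 119.48².
Subtracting pairs of circle equations eliminates x²+y² and gives linear equations (the radical axes):
127.0 x + 113.8 y = 7778.35
51.8 x − 113.6 y = -1068.85
Solving the 2×2 system: x ≈ 37.5, y ≈ 26.5 km.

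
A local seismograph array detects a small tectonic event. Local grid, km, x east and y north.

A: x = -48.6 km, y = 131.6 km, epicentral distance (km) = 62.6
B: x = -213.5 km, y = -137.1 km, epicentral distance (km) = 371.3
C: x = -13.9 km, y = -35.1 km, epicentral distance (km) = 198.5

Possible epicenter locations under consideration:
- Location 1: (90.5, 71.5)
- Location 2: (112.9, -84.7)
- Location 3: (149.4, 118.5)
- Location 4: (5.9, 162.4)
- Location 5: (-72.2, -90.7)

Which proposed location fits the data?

For each candidate, compare |candidate − station| to the reported distance:
Location 1: residuals A 88.9, B 2.6, C 49.3 → max 88.9 km
Location 2: residuals A 207.3, B 40.7, C 62.3 → max 207.3 km
Location 3: residuals A 135.8, B 72.6, C 25.7 → max 135.8 km
Location 4: residuals A 0.0, B 0.0, C 0.0 → max 0.0 km
Location 5: residuals A 160.9, B 222.6, C 117.9 → max 222.6 km
Only Location 4 has all residuals ≈ 0.

Location 4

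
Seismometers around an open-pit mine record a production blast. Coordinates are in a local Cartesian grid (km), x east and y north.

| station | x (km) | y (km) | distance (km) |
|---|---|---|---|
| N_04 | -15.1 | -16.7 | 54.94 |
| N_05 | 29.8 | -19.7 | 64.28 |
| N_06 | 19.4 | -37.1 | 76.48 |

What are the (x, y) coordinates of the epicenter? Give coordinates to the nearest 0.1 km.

-1.4 km east, 36.5 km north

Circle about each station: (x + 15.1)² + (y + 16.7)² = 54.94²; (x − 29.8)² + (y + 19.7)² = 64.28²; (x − 19.4)² + (y + 37.1)² = 76.48².
Subtracting pairs of circle equations eliminates x²+y² and gives linear equations (the radical axes):
89.8 x − 6.0 y = -344.28
69.0 x − 40.8 y = -1584.92
Solving the 2×2 system: x ≈ -1.4, y ≈ 36.5 km.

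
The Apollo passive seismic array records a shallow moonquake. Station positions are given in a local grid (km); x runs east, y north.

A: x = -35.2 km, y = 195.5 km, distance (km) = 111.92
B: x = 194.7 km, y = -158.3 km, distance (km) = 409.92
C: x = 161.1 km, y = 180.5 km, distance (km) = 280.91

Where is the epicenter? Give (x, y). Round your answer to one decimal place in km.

Circle about each station: (x + 35.2)² + (y − 195.5)² = 111.92²; (x − 194.7)² + (y + 158.3)² = 409.92²; (x − 161.1)² + (y − 180.5)² = 280.91².
Subtracting the A equation from the B and C equations removes the quadratic terms:
459.8 x − 707.6 y = -132000.63
392.6 x − 30.0 y = -47310.17
Solving the 2×2 system: x ≈ -111.8, y ≈ 113.9 km.
Check against A (with the unrounded x, y): √((x + 35.2)²+(y − 195.5)²) = 111.92 ≈ 111.92 km. ✓

-111.8 km east, 113.9 km north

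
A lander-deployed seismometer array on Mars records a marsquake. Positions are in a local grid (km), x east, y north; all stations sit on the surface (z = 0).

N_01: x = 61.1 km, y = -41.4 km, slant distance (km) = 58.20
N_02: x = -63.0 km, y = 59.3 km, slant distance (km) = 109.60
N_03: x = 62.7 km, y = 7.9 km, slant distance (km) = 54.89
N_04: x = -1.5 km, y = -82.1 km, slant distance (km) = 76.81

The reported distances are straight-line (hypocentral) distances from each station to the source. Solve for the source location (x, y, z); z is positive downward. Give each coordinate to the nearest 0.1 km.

Each station gives a sphere (x−x_i)² + (y−y_i)² + z² = d_i² (stations at z=0).
Subtracting the N_01 sphere from N_02 and N_03: z² cancels, leaving linear equations in x and y:
-248.2 x + 201.4 y = -6586.60
3.2 x + 98.6 y = -1079.14
Solving: x ≈ 17.203, y ≈ -11.503 km (keep extra digits for the depth step; rounded: 17.2, -11.5).
Then from the N_01 sphere: z² = 58.20² − (x − 61.1)² − (y + 41.4)² with x = 17.203, y = -11.503, so z ≈ 23.800 ≈ 23.8 km.

x ≈ 17.2 km, y ≈ -11.5 km, depth ≈ 23.8 km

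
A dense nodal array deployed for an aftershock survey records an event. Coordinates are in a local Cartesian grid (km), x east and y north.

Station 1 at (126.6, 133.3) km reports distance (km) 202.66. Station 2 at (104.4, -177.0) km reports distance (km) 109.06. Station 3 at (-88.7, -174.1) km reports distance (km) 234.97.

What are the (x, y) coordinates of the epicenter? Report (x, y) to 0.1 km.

Circle about each station: (x − 126.6)² + (y − 133.3)² = 202.66²; (x − 104.4)² + (y + 177.0)² = 109.06²; (x + 88.7)² + (y + 174.1)² = 234.97².
Subtracting the Station 1 equation from the Station 2 and Station 3 equations removes the quadratic terms:
-44.4 x − 620.6 y = 37608.90
-430.6 x − 614.8 y = -9757.78
Solving the 2×2 system: x ≈ 121.6, y ≈ -69.3 km.

x ≈ 121.6 km, y ≈ -69.3 km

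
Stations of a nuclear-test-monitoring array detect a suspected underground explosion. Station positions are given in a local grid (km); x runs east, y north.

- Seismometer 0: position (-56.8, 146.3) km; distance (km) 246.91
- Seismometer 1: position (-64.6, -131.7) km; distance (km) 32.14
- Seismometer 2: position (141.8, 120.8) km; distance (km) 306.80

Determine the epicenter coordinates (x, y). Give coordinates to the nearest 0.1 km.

Circle about each station: (x + 56.8)² + (y − 146.3)² = 246.91²; (x + 64.6)² + (y + 131.7)² = 32.14²; (x − 141.8)² + (y − 120.8)² = 306.80².
Subtracting pairs of circle equations eliminates x²+y² and gives linear equations (the radical axes):
-15.6 x − 556.0 y = 56819.69
397.2 x − 51.0 y = -23091.74
Solving the 2×2 system: x ≈ -71.0, y ≈ -100.2 km.

-71.0 km east, -100.2 km north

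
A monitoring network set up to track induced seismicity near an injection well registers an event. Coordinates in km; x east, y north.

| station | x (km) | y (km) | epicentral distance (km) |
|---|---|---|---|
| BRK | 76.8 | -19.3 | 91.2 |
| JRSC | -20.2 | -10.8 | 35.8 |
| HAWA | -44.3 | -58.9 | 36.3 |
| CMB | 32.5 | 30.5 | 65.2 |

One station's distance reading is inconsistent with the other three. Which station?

Solve using three stations at a time. Using BRK, JRSC, HAWA (subtract circle equations pairwise → linear system) gives (x, y) ≈ (-10.6, -45.3).
Distances from that point to each station vs reported:
  BRK: calculated 91.2 vs reported 91.2 → residual 0.0 km
  JRSC: calculated 35.8 vs reported 35.8 → residual 0.0 km
  HAWA: calculated 36.3 vs reported 36.3 → residual 0.0 km
  CMB: calculated 87.2 vs reported 65.2 → residual 22.0 km
BRK, JRSC, HAWA are mutually consistent (residuals ≈ 0); CMB is off by 22.0 km.

CMB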